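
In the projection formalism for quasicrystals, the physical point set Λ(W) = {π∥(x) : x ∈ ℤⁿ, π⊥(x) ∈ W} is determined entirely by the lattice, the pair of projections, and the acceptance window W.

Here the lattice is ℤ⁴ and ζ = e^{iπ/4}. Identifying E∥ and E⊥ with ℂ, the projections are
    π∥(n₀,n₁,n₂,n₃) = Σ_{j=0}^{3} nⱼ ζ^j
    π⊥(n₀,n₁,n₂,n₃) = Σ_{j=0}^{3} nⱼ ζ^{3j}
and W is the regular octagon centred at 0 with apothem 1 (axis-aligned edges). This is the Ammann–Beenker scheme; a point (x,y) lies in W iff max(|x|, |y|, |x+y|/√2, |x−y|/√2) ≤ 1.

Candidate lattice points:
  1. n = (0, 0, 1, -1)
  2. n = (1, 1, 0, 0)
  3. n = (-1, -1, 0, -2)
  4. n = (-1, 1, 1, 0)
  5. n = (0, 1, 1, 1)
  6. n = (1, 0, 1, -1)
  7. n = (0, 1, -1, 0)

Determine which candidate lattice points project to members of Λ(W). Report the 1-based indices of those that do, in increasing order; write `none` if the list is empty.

2, 5

With ζ = e^{iπ/4} the internal vectors are ζ^0,ζ^3,ζ^6,ζ^9.
candidate 1: n = (0, 0, 1, -1) → π⊥ ≈ (-0.707107, -1.707107); max(|x|,|y|,|x±y|/√2) = 1.707107 > 1 ⇒ ∉ W
candidate 2: n = (1, 1, 0, 0) → π⊥ ≈ (+0.292893, +0.707107); max(|x|,|y|,|x±y|/√2) = 0.707107 ≤ 1 ⇒ ∈ W
candidate 3: n = (-1, -1, 0, -2) → π⊥ ≈ (-1.707107, -2.121320); max(|x|,|y|,|x±y|/√2) = 2.707107 > 1 ⇒ ∉ W
candidate 4: n = (-1, 1, 1, 0) → π⊥ ≈ (-1.707107, -0.292893); max(|x|,|y|,|x±y|/√2) = 1.707107 > 1 ⇒ ∉ W
candidate 5: n = (0, 1, 1, 1) → π⊥ ≈ (+0.000000, +0.414214); max(|x|,|y|,|x±y|/√2) = 0.414214 ≤ 1 ⇒ ∈ W
candidate 6: n = (1, 0, 1, -1) → π⊥ ≈ (+0.292893, -1.707107); max(|x|,|y|,|x±y|/√2) = 1.707107 > 1 ⇒ ∉ W
candidate 7: n = (0, 1, -1, 0) → π⊥ ≈ (-0.707107, +1.707107); max(|x|,|y|,|x±y|/√2) = 1.707107 > 1 ⇒ ∉ W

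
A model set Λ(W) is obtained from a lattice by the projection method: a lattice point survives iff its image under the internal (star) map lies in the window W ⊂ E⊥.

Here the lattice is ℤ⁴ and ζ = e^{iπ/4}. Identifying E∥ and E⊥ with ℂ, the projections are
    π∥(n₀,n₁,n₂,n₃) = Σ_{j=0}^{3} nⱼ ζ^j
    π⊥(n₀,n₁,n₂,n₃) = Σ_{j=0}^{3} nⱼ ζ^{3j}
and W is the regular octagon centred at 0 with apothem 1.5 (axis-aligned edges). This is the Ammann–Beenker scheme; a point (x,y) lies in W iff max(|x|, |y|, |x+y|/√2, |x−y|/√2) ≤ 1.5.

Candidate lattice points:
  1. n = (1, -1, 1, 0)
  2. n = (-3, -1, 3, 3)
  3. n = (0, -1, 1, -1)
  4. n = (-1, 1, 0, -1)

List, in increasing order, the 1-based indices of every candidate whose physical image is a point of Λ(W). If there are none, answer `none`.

none

With ζ = e^{iπ/4} the internal vectors are ζ^0,ζ^3,ζ^6,ζ^9.
#1 (1, -1, 1, 0): internal (1.70711, -1.70711); octagon support 2.41421 vs apothem 1.5 → ∉ W
#2 (-3, -1, 3, 3): internal (-0.17157, -1.58579); octagon support 1.58579 vs apothem 1.5 → ∉ W
#3 (0, -1, 1, -1): internal (0.00000, -2.41421); octagon support 2.41421 vs apothem 1.5 → ∉ W
#4 (-1, 1, 0, -1): internal (-2.41421, 0.00000); octagon support 2.41421 vs apothem 1.5 → ∉ W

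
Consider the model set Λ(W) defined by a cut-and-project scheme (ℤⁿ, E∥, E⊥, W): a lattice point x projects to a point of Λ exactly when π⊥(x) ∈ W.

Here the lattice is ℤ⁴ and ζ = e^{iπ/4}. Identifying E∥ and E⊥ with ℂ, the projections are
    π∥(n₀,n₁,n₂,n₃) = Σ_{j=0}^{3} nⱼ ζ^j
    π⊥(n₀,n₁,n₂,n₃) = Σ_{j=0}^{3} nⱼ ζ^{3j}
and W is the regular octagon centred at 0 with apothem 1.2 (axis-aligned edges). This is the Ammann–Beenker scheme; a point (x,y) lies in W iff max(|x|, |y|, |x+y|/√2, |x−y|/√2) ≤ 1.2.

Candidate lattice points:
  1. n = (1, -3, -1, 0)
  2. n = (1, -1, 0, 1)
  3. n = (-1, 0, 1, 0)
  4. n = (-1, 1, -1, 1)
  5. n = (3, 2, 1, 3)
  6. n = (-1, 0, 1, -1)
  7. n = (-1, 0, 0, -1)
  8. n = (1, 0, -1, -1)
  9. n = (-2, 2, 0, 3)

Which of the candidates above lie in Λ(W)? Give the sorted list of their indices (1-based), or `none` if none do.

8

Internal map: ζ^{3j} for j=0..3 gives (1,0), (−√2/2,√2/2), (0,−1), (√2/2,√2/2).
#1 (1, -3, -1, 0): internal (3.121320, -1.121320); octagon support 3.121320 vs apothem 1.2 → ∉ W
#2 (1, -1, 0, 1): internal (2.414214, 0.000000); octagon support 2.414214 vs apothem 1.2 → ∉ W
#3 (-1, 0, 1, 0): internal (-1.000000, -1.000000); octagon support 1.414214 vs apothem 1.2 → ∉ W
#4 (-1, 1, -1, 1): internal (-1.000000, 2.414214); octagon support 2.414214 vs apothem 1.2 → ∉ W
#5 (3, 2, 1, 3): internal (3.707107, 2.535534); octagon support 4.414214 vs apothem 1.2 → ∉ W
#6 (-1, 0, 1, -1): internal (-1.707107, -1.707107); octagon support 2.414214 vs apothem 1.2 → ∉ W
#7 (-1, 0, 0, -1): internal (-1.707107, -0.707107); octagon support 1.707107 vs apothem 1.2 → ∉ W
#8 (1, 0, -1, -1): internal (0.292893, 0.292893); octagon support 0.414214 vs apothem 1.2 → ∈ W
#9 (-2, 2, 0, 3): internal (-1.292893, 3.535534); octagon support 3.535534 vs apothem 1.2 → ∉ W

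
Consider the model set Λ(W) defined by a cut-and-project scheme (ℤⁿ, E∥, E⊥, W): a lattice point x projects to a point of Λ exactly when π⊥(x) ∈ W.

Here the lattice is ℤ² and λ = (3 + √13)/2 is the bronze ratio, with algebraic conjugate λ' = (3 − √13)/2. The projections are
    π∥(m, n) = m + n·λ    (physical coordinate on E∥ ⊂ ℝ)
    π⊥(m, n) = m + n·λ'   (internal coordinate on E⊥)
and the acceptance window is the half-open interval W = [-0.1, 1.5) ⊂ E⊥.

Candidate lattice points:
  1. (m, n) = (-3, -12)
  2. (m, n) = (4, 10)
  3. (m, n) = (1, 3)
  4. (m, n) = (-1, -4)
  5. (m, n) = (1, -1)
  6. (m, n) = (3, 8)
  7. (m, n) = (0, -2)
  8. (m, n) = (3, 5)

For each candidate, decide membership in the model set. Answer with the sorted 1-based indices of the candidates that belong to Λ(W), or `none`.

1, 2, 3, 4, 5, 6, 7, 8

λ' = (3−√13)/2 ≈ -0.3028.
[1] lift (-3,-12): star map gives 0.6333; window check -0.1 ≤ 0.6333 < 1.5 is true → IN Λ
[2] lift (4,10): star map gives 0.9722; window check -0.1 ≤ 0.9722 < 1.5 is true → IN Λ
[3] lift (1,3): star map gives 0.0917; window check -0.1 ≤ 0.0917 < 1.5 is true → IN Λ
[4] lift (-1,-4): star map gives 0.2111; window check -0.1 ≤ 0.2111 < 1.5 is true → IN Λ
[5] lift (1,-1): star map gives 1.3028; window check -0.1 ≤ 1.3028 < 1.5 is true → IN Λ
[6] lift (3,8): star map gives 0.5778; window check -0.1 ≤ 0.5778 < 1.5 is true → IN Λ
[7] lift (0,-2): star map gives 0.6056; window check -0.1 ≤ 0.6056 < 1.5 is true → IN Λ
[8] lift (3,5): star map gives 1.4861; window check -0.1 ≤ 1.4861 < 1.5 is true → IN Λ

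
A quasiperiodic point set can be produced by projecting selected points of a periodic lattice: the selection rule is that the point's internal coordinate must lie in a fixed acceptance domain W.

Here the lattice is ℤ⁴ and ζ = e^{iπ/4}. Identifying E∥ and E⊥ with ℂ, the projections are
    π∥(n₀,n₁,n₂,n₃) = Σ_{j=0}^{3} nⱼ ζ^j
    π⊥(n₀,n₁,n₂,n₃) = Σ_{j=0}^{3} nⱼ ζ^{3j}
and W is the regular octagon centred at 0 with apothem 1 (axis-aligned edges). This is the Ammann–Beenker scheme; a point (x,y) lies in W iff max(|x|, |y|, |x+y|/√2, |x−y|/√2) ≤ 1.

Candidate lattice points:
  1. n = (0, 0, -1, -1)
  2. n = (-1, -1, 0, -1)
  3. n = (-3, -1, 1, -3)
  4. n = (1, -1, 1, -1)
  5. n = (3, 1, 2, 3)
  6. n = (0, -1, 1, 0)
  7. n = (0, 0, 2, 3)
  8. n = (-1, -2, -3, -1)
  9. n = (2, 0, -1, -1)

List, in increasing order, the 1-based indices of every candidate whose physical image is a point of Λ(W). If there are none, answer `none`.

Internal map: ζ^{3j} for j=0..3 gives (1,0), (−√2/2,√2/2), (0,−1), (√2/2,√2/2).
#1 (0, 0, -1, -1): internal (-0.70711, 0.29289); octagon support 0.70711 vs apothem 1 → ∈ W
#2 (-1, -1, 0, -1): internal (-1.00000, -1.41421); octagon support 1.70711 vs apothem 1 → ∉ W
#3 (-3, -1, 1, -3): internal (-4.41421, -3.82843); octagon support 5.82843 vs apothem 1 → ∉ W
#4 (1, -1, 1, -1): internal (1.00000, -2.41421); octagon support 2.41421 vs apothem 1 → ∉ W
#5 (3, 1, 2, 3): internal (4.41421, 0.82843); octagon support 4.41421 vs apothem 1 → ∉ W
#6 (0, -1, 1, 0): internal (0.70711, -1.70711); octagon support 1.70711 vs apothem 1 → ∉ W
#7 (0, 0, 2, 3): internal (2.12132, 0.12132); octagon support 2.12132 vs apothem 1 → ∉ W
#8 (-1, -2, -3, -1): internal (-0.29289, 0.87868); octagon support 0.87868 vs apothem 1 → ∈ W
#9 (2, 0, -1, -1): internal (1.29289, 0.29289); octagon support 1.29289 vs apothem 1 → ∉ W

1, 8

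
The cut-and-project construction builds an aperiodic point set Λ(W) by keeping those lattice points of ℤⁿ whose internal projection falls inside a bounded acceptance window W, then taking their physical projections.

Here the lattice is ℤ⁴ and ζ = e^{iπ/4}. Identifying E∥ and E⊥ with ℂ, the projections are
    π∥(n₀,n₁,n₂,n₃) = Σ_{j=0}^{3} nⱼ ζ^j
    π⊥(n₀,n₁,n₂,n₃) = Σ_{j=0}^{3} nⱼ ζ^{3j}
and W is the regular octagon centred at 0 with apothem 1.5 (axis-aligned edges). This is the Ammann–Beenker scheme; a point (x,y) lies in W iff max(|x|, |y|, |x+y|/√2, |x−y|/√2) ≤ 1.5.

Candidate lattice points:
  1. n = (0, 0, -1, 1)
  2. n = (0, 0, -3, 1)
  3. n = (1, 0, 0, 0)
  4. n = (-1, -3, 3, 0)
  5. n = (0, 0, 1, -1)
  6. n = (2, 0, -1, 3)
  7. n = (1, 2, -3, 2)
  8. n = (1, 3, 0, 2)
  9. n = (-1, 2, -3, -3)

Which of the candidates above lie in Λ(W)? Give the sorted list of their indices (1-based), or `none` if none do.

π⊥(n) = n₀ + n₁ζ³ + n₂ζ⁶ + n₃ζ⁹ where ζ = e^{iπ/4}.
#1 (0, 0, -1, 1): internal (0.70711, 1.70711); octagon support 1.70711 vs apothem 1.5 → ∉ W
#2 (0, 0, -3, 1): internal (0.70711, 3.70711); octagon support 3.70711 vs apothem 1.5 → ∉ W
#3 (1, 0, 0, 0): internal (1.00000, 0.00000); octagon support 1.00000 vs apothem 1.5 → ∈ W
#4 (-1, -3, 3, 0): internal (1.12132, -5.12132); octagon support 5.12132 vs apothem 1.5 → ∉ W
#5 (0, 0, 1, -1): internal (-0.70711, -1.70711); octagon support 1.70711 vs apothem 1.5 → ∉ W
#6 (2, 0, -1, 3): internal (4.12132, 3.12132); octagon support 5.12132 vs apothem 1.5 → ∉ W
#7 (1, 2, -3, 2): internal (1.00000, 5.82843); octagon support 5.82843 vs apothem 1.5 → ∉ W
#8 (1, 3, 0, 2): internal (0.29289, 3.53553); octagon support 3.53553 vs apothem 1.5 → ∉ W
#9 (-1, 2, -3, -3): internal (-4.53553, 2.29289); octagon support 4.82843 vs apothem 1.5 → ∉ W

3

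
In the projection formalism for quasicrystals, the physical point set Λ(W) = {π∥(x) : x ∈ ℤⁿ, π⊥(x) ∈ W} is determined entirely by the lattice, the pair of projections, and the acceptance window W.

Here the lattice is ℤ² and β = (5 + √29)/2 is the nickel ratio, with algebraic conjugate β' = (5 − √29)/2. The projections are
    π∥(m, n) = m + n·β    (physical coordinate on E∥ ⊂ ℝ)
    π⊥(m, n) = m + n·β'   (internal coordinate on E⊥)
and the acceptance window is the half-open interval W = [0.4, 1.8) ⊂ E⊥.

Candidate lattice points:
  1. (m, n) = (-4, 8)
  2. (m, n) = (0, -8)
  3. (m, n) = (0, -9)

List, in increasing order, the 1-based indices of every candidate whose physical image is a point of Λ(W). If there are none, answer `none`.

2, 3

Numerically β ≈ 5.1926 and β' = −1/β ≈ -0.1926.
candidate 1: (m,n)=(-4,8) → π∥ = -4+8·β ≈ 37.5407, π⊥ = -4+8·β' ≈ -5.5407 ∉ [0.4, 1.8) ⇒ out
candidate 2: (m,n)=(0,-8) → π∥ = 0-8·β ≈ -41.5407, π⊥ = 0-8·β' ≈ 1.5407 ∈ [0.4, 1.8) ⇒ IN Λ
candidate 3: (m,n)=(0,-9) → π∥ = 0-9·β ≈ -46.7332, π⊥ = 0-9·β' ≈ 1.7332 ∈ [0.4, 1.8) ⇒ IN Λ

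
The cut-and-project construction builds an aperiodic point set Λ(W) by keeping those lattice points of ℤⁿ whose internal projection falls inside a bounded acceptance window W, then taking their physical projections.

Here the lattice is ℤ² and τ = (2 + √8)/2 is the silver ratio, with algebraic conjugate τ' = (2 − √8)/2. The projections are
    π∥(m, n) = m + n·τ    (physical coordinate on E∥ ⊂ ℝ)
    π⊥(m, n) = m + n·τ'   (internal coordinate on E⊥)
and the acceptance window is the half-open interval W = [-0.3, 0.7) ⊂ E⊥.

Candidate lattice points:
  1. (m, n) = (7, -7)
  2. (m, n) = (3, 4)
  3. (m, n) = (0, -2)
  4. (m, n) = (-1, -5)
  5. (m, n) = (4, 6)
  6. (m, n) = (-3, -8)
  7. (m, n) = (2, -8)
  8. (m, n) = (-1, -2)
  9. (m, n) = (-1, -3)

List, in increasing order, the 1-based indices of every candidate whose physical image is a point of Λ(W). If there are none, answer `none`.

6, 8, 9

Numerically τ ≈ 2.41421 and τ' = −1/τ ≈ -0.41421.
candidate 1: (m,n)=(7,-7) → π∥ = 7-7·τ ≈ -9.89949, π⊥ = 7-7·τ' ≈ 9.89949 ∉ [-0.3, 0.7) ⇒ out
candidate 2: (m,n)=(3,4) → π∥ = 3+4·τ ≈ 12.65685, π⊥ = 3+4·τ' ≈ 1.34315 ∉ [-0.3, 0.7) ⇒ out
candidate 3: (m,n)=(0,-2) → π∥ = 0-2·τ ≈ -4.82843, π⊥ = 0-2·τ' ≈ 0.82843 ∉ [-0.3, 0.7) ⇒ out
candidate 4: (m,n)=(-1,-5) → π∥ = -1-5·τ ≈ -13.07107, π⊥ = -1-5·τ' ≈ 1.07107 ∉ [-0.3, 0.7) ⇒ out
candidate 5: (m,n)=(4,6) → π∥ = 4+6·τ ≈ 18.48528, π⊥ = 4+6·τ' ≈ 1.51472 ∉ [-0.3, 0.7) ⇒ out
candidate 6: (m,n)=(-3,-8) → π∥ = -3-8·τ ≈ -22.31371, π⊥ = -3-8·τ' ≈ 0.31371 ∈ [-0.3, 0.7) ⇒ IN Λ
candidate 7: (m,n)=(2,-8) → π∥ = 2-8·τ ≈ -17.31371, π⊥ = 2-8·τ' ≈ 5.31371 ∉ [-0.3, 0.7) ⇒ out
candidate 8: (m,n)=(-1,-2) → π∥ = -1-2·τ ≈ -5.82843, π⊥ = -1-2·τ' ≈ -0.17157 ∈ [-0.3, 0.7) ⇒ IN Λ
candidate 9: (m,n)=(-1,-3) → π∥ = -1-3·τ ≈ -8.24264, π⊥ = -1-3·τ' ≈ 0.24264 ∈ [-0.3, 0.7) ⇒ IN Λ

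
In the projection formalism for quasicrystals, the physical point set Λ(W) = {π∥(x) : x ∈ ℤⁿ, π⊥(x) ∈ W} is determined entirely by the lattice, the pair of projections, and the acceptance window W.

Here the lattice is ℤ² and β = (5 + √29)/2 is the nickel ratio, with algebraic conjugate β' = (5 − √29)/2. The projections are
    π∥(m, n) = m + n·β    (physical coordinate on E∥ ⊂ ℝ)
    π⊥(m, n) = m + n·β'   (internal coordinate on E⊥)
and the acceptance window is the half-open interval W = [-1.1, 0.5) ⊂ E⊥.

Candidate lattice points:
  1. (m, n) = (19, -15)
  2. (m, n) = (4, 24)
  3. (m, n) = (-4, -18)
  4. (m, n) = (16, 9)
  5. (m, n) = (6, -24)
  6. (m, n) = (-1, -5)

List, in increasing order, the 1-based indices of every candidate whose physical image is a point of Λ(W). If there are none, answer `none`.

2, 3, 6

Compute β' = (5−√29)/2 = -0.19258, so π⊥(m,n) = m -0.19258·n.
candidate 1: (m,n)=(19,-15) → π∥ = 19-15·β ≈ -58.88874, π⊥ = 19-15·β' ≈ 21.88874 ∉ [-1.1, 0.5) ⇒ out
candidate 2: (m,n)=(4,24) → π∥ = 4+24·β ≈ 128.62198, π⊥ = 4+24·β' ≈ -0.62198 ∈ [-1.1, 0.5) ⇒ IN Λ
candidate 3: (m,n)=(-4,-18) → π∥ = -4-18·β ≈ -97.46648, π⊥ = -4-18·β' ≈ -0.53352 ∈ [-1.1, 0.5) ⇒ IN Λ
candidate 4: (m,n)=(16,9) → π∥ = 16+9·β ≈ 62.73324, π⊥ = 16+9·β' ≈ 14.26676 ∉ [-1.1, 0.5) ⇒ out
candidate 5: (m,n)=(6,-24) → π∥ = 6-24·β ≈ -118.62198, π⊥ = 6-24·β' ≈ 10.62198 ∉ [-1.1, 0.5) ⇒ out
candidate 6: (m,n)=(-1,-5) → π∥ = -1-5·β ≈ -26.96291, π⊥ = -1-5·β' ≈ -0.03709 ∈ [-1.1, 0.5) ⇒ IN Λ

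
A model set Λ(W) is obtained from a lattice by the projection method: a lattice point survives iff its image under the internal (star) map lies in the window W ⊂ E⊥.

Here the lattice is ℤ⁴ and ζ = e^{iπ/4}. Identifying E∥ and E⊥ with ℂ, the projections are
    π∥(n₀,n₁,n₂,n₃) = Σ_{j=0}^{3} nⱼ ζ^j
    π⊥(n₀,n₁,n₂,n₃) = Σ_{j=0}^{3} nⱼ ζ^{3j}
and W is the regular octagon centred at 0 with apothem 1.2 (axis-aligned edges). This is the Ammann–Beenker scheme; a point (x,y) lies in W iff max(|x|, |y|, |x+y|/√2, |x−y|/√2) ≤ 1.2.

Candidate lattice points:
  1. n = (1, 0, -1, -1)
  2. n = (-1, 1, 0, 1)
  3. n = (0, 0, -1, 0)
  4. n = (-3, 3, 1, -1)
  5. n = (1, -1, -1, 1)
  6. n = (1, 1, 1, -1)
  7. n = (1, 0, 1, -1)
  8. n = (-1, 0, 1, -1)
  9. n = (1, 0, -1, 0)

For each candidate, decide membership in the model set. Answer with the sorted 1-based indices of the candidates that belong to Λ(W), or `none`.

1, 3, 6

Internal map: ζ^{3j} for j=0..3 gives (1,0), (−√2/2,√2/2), (0,−1), (√2/2,√2/2).
#1 (1, 0, -1, -1): internal (0.2929, 0.2929); octagon support 0.4142 vs apothem 1.2 → ∈ W
#2 (-1, 1, 0, 1): internal (-1.0000, 1.4142); octagon support 1.7071 vs apothem 1.2 → ∉ W
#3 (0, 0, -1, 0): internal (0.0000, 1.0000); octagon support 1.0000 vs apothem 1.2 → ∈ W
#4 (-3, 3, 1, -1): internal (-5.8284, 0.4142); octagon support 5.8284 vs apothem 1.2 → ∉ W
#5 (1, -1, -1, 1): internal (2.4142, 1.0000); octagon support 2.4142 vs apothem 1.2 → ∉ W
#6 (1, 1, 1, -1): internal (-0.4142, -1.0000); octagon support 1.0000 vs apothem 1.2 → ∈ W
#7 (1, 0, 1, -1): internal (0.2929, -1.7071); octagon support 1.7071 vs apothem 1.2 → ∉ W
#8 (-1, 0, 1, -1): internal (-1.7071, -1.7071); octagon support 2.4142 vs apothem 1.2 → ∉ W
#9 (1, 0, -1, 0): internal (1.0000, 1.0000); octagon support 1.4142 vs apothem 1.2 → ∉ W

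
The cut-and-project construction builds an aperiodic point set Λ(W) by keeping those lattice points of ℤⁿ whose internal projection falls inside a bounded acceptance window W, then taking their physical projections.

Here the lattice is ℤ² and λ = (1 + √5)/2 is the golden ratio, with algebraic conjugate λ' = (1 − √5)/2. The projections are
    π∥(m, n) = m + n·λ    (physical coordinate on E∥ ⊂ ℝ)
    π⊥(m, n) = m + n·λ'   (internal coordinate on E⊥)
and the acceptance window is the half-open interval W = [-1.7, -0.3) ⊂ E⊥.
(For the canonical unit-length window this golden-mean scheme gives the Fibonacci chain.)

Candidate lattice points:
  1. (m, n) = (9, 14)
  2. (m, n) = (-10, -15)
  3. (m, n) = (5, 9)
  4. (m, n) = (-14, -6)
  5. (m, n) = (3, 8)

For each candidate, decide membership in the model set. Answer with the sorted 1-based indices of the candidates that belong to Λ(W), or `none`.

Numerically λ ≈ 1.618034 and λ' = −1/λ ≈ -0.618034.
#1 (9,14): internal coord 9 + (14)·λ' = +0.347524; +0.347524 ∉ [-1.7, -0.3) → out
#2 (-10,-15): internal coord -10 + (-15)·λ' = -0.729490; -0.729490 ∈ [-1.7, -0.3) → IN Λ
#3 (5,9): internal coord 5 + (9)·λ' = -0.562306; -0.562306 ∈ [-1.7, -0.3) → IN Λ
#4 (-14,-6): internal coord -14 + (-6)·λ' = -10.291796; -10.291796 ∉ [-1.7, -0.3) → out
#5 (3,8): internal coord 3 + (8)·λ' = -1.944272; -1.944272 ∉ [-1.7, -0.3) → out

2, 3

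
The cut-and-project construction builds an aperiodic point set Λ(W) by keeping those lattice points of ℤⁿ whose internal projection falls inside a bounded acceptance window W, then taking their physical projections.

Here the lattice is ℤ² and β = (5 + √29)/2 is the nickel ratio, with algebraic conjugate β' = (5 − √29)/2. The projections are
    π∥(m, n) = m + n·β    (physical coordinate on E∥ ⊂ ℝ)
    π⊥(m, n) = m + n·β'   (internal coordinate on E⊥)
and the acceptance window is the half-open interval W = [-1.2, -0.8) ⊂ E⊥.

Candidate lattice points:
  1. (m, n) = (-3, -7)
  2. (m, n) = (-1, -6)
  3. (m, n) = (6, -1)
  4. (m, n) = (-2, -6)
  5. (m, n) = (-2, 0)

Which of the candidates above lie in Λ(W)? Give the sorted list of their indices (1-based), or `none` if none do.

Compute β' = (5−√29)/2 = -0.19258, so π⊥(m,n) = m -0.19258·n.
[1] lift (-3,-7): star map gives -1.65192; window check -1.2 ≤ -1.65192 < -0.8 is false → out
[2] lift (-1,-6): star map gives 0.15549; window check -1.2 ≤ 0.15549 < -0.8 is false → out
[3] lift (6,-1): star map gives 6.19258; window check -1.2 ≤ 6.19258 < -0.8 is false → out
[4] lift (-2,-6): star map gives -0.84451; window check -1.2 ≤ -0.84451 < -0.8 is true → IN Λ
[5] lift (-2,0): star map gives -2.00000; window check -1.2 ≤ -2.00000 < -0.8 is false → out

4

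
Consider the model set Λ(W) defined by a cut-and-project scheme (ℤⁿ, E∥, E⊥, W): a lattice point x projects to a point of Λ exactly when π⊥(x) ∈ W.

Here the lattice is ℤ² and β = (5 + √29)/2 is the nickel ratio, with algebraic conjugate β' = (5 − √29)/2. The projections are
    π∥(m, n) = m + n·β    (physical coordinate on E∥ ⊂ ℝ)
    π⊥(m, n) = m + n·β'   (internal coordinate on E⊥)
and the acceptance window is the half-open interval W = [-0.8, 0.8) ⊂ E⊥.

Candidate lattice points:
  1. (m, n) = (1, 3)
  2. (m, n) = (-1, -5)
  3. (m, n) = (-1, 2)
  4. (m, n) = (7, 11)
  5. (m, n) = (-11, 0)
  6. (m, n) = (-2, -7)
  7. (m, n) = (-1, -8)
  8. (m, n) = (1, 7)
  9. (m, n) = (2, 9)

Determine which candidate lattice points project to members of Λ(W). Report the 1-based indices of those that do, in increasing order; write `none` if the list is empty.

1, 2, 6, 7, 8, 9

β' = (5−√29)/2 ≈ -0.19258.
[1] lift (1,3): star map gives 0.42225; window check -0.8 ≤ 0.42225 < 0.8 is true → IN Λ
[2] lift (-1,-5): star map gives -0.03709; window check -0.8 ≤ -0.03709 < 0.8 is true → IN Λ
[3] lift (-1,2): star map gives -1.38516; window check -0.8 ≤ -1.38516 < 0.8 is false → out
[4] lift (7,11): star map gives 4.88159; window check -0.8 ≤ 4.88159 < 0.8 is false → out
[5] lift (-11,0): star map gives -11.00000; window check -0.8 ≤ -11.00000 < 0.8 is false → out
[6] lift (-2,-7): star map gives -0.65192; window check -0.8 ≤ -0.65192 < 0.8 is true → IN Λ
[7] lift (-1,-8): star map gives 0.54066; window check -0.8 ≤ 0.54066 < 0.8 is true → IN Λ
[8] lift (1,7): star map gives -0.34808; window check -0.8 ≤ -0.34808 < 0.8 is true → IN Λ
[9] lift (2,9): star map gives 0.26676; window check -0.8 ≤ 0.26676 < 0.8 is true → IN Λ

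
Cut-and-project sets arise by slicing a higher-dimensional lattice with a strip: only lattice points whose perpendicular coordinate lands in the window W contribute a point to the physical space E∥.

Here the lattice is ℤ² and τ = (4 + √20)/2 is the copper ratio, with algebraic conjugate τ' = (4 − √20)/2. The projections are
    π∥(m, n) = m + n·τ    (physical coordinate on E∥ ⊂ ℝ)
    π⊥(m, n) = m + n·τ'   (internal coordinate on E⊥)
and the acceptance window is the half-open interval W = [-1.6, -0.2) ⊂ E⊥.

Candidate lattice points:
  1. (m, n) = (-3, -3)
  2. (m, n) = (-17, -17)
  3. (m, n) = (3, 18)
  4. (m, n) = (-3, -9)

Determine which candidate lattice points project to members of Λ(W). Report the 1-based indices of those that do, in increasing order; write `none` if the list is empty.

3, 4

Numerically τ ≈ 4.236068 and τ' = −1/τ ≈ -0.236068.
#1 (-3,-3): internal coord -3 + (-3)·τ' = -2.291796; -2.291796 ∉ [-1.6, -0.2) → out
#2 (-17,-17): internal coord -17 + (-17)·τ' = -12.986844; -12.986844 ∉ [-1.6, -0.2) → out
#3 (3,18): internal coord 3 + (18)·τ' = -1.249224; -1.249224 ∈ [-1.6, -0.2) → IN Λ
#4 (-3,-9): internal coord -3 + (-9)·τ' = -0.875388; -0.875388 ∈ [-1.6, -0.2) → IN Λ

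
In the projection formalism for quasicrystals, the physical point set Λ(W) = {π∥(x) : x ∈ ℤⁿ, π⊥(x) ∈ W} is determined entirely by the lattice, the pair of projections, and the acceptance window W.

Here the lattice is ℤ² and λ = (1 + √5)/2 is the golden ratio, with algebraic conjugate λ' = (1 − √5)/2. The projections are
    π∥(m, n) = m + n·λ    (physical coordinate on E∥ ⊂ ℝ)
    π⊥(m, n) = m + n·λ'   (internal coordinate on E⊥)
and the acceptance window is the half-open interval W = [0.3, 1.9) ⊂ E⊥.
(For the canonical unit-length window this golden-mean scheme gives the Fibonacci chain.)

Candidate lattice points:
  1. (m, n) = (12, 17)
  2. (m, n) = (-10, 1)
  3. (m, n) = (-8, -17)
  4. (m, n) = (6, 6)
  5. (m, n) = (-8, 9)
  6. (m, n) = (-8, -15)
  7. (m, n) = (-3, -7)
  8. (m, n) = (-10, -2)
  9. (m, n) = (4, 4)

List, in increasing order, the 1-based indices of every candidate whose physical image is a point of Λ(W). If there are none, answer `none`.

1, 6, 7, 9

λ' = (1−√5)/2 ≈ -0.61803.
[1] lift (12,17): star map gives 1.49342; window check 0.3 ≤ 1.49342 < 1.9 is true → IN Λ
[2] lift (-10,1): star map gives -10.61803; window check 0.3 ≤ -10.61803 < 1.9 is false → out
[3] lift (-8,-17): star map gives 2.50658; window check 0.3 ≤ 2.50658 < 1.9 is false → out
[4] lift (6,6): star map gives 2.29180; window check 0.3 ≤ 2.29180 < 1.9 is false → out
[5] lift (-8,9): star map gives -13.56231; window check 0.3 ≤ -13.56231 < 1.9 is false → out
[6] lift (-8,-15): star map gives 1.27051; window check 0.3 ≤ 1.27051 < 1.9 is true → IN Λ
[7] lift (-3,-7): star map gives 1.32624; window check 0.3 ≤ 1.32624 < 1.9 is true → IN Λ
[8] lift (-10,-2): star map gives -8.76393; window check 0.3 ≤ -8.76393 < 1.9 is false → out
[9] lift (4,4): star map gives 1.52786; window check 0.3 ≤ 1.52786 < 1.9 is true → IN Λ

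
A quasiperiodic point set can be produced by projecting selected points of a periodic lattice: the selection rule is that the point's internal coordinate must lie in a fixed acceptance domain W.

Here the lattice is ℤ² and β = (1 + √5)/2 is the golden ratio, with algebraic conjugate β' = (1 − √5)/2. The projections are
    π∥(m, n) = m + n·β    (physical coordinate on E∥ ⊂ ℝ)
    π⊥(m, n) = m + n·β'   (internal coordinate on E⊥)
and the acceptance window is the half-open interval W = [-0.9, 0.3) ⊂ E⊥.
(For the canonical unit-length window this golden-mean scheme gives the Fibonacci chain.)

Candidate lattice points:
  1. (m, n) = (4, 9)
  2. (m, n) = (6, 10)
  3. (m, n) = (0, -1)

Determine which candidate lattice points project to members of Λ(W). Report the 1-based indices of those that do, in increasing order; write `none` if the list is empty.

2

β' = (1−√5)/2 ≈ -0.6180.
#1 (4,9): internal coord 4 + (9)·β' = -1.5623; -1.5623 ∉ [-0.9, 0.3) → out
#2 (6,10): internal coord 6 + (10)·β' = -0.1803; -0.1803 ∈ [-0.9, 0.3) → IN Λ
#3 (0,-1): internal coord 0 + (-1)·β' = +0.6180; +0.6180 ∉ [-0.9, 0.3) → out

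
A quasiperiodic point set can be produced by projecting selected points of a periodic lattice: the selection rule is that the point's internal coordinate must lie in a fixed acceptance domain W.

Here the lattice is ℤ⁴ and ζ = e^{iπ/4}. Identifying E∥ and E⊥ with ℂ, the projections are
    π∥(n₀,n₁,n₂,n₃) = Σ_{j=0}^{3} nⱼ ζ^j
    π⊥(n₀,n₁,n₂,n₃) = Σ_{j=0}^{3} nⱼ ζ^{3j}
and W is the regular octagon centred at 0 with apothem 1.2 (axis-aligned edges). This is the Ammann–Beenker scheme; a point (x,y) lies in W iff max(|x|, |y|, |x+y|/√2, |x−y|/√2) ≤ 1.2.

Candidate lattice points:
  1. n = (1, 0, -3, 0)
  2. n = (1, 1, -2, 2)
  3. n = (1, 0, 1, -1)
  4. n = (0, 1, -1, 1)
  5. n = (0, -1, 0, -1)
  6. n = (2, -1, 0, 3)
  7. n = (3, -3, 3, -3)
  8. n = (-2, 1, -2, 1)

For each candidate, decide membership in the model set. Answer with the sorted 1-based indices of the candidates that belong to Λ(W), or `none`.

Internal map: ζ^{3j} for j=0..3 gives (1,0), (−√2/2,√2/2), (0,−1), (√2/2,√2/2).
#1 (1, 0, -3, 0): internal (1.00000, 3.00000); octagon support 3.00000 vs apothem 1.2 → ∉ W
#2 (1, 1, -2, 2): internal (1.70711, 4.12132); octagon support 4.12132 vs apothem 1.2 → ∉ W
#3 (1, 0, 1, -1): internal (0.29289, -1.70711); octagon support 1.70711 vs apothem 1.2 → ∉ W
#4 (0, 1, -1, 1): internal (0.00000, 2.41421); octagon support 2.41421 vs apothem 1.2 → ∉ W
#5 (0, -1, 0, -1): internal (0.00000, -1.41421); octagon support 1.41421 vs apothem 1.2 → ∉ W
#6 (2, -1, 0, 3): internal (4.82843, 1.41421); octagon support 4.82843 vs apothem 1.2 → ∉ W
#7 (3, -3, 3, -3): internal (3.00000, -7.24264); octagon support 7.24264 vs apothem 1.2 → ∉ W
#8 (-2, 1, -2, 1): internal (-2.00000, 3.41421); octagon support 3.82843 vs apothem 1.2 → ∉ W

none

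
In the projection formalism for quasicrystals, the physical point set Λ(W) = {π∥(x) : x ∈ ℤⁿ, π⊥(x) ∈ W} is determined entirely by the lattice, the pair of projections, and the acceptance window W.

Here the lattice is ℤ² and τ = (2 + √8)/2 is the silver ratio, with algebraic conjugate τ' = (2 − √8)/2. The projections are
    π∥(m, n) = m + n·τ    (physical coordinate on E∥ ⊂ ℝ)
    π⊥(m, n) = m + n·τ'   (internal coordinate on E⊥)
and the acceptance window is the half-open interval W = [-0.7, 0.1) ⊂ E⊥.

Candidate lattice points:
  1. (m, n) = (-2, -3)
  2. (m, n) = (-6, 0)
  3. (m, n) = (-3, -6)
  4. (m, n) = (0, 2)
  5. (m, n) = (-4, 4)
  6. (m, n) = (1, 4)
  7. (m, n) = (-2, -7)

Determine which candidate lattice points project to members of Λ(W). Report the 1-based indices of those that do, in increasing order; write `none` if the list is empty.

Numerically τ ≈ 2.4142 and τ' = −1/τ ≈ -0.4142.
#1 (-2,-3): internal coord -2 + (-3)·τ' = -0.7574; -0.7574 ∉ [-0.7, 0.1) → out
#2 (-6,0): internal coord -6 + (0)·τ' = -6.0000; -6.0000 ∉ [-0.7, 0.1) → out
#3 (-3,-6): internal coord -3 + (-6)·τ' = -0.5147; -0.5147 ∈ [-0.7, 0.1) → IN Λ
#4 (0,2): internal coord 0 + (2)·τ' = -0.8284; -0.8284 ∉ [-0.7, 0.1) → out
#5 (-4,4): internal coord -4 + (4)·τ' = -5.6569; -5.6569 ∉ [-0.7, 0.1) → out
#6 (1,4): internal coord 1 + (4)·τ' = -0.6569; -0.6569 ∈ [-0.7, 0.1) → IN Λ
#7 (-2,-7): internal coord -2 + (-7)·τ' = +0.8995; +0.8995 ∉ [-0.7, 0.1) → out

3, 6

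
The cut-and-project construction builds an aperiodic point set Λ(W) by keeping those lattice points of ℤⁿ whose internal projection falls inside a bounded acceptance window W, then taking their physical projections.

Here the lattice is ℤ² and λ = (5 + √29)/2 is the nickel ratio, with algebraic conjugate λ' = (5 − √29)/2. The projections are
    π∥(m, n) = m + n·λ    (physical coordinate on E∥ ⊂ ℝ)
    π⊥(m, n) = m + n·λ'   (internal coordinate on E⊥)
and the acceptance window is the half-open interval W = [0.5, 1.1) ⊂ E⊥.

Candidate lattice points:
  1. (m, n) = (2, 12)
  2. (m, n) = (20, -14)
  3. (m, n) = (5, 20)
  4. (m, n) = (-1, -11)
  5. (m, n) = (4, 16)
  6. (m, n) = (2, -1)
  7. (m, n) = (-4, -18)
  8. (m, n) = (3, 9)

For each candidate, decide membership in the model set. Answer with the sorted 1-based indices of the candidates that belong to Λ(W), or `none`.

5

Numerically λ ≈ 5.192582 and λ' = −1/λ ≈ -0.192582.
candidate 1: (m,n)=(2,12) → π∥ = 2+12·λ ≈ 64.310989, π⊥ = 2+12·λ' ≈ -0.310989 ∉ [0.5, 1.1) ⇒ out
candidate 2: (m,n)=(20,-14) → π∥ = 20-14·λ ≈ -52.696154, π⊥ = 20-14·λ' ≈ 22.696154 ∉ [0.5, 1.1) ⇒ out
candidate 3: (m,n)=(5,20) → π∥ = 5+20·λ ≈ 108.851648, π⊥ = 5+20·λ' ≈ 1.148352 ∉ [0.5, 1.1) ⇒ out
candidate 4: (m,n)=(-1,-11) → π∥ = -1-11·λ ≈ -58.118406, π⊥ = -1-11·λ' ≈ 1.118406 ∉ [0.5, 1.1) ⇒ out
candidate 5: (m,n)=(4,16) → π∥ = 4+16·λ ≈ 87.081318, π⊥ = 4+16·λ' ≈ 0.918682 ∈ [0.5, 1.1) ⇒ IN Λ
candidate 6: (m,n)=(2,-1) → π∥ = 2-1·λ ≈ -3.192582, π⊥ = 2-1·λ' ≈ 2.192582 ∉ [0.5, 1.1) ⇒ out
candidate 7: (m,n)=(-4,-18) → π∥ = -4-18·λ ≈ -97.466483, π⊥ = -4-18·λ' ≈ -0.533517 ∉ [0.5, 1.1) ⇒ out
candidate 8: (m,n)=(3,9) → π∥ = 3+9·λ ≈ 49.733242, π⊥ = 3+9·λ' ≈ 1.266758 ∉ [0.5, 1.1) ⇒ out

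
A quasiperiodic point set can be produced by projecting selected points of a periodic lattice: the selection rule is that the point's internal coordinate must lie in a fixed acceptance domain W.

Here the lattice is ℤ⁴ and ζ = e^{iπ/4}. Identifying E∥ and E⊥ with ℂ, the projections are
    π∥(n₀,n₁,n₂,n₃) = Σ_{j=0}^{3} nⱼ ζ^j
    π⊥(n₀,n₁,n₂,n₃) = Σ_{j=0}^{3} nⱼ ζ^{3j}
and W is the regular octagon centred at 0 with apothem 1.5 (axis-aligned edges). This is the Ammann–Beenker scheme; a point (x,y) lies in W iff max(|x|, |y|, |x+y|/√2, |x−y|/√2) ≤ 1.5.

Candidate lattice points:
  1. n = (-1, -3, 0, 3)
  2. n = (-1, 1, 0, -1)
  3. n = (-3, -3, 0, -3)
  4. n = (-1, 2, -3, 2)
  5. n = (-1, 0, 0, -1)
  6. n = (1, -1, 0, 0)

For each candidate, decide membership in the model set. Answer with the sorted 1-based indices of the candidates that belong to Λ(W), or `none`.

π⊥(n) = n₀ + n₁ζ³ + n₂ζ⁶ + n₃ζ⁹ where ζ = e^{iπ/4}.
#1 (-1, -3, 0, 3): internal (3.2426, 0.0000); octagon support 3.2426 vs apothem 1.5 → ∉ W
#2 (-1, 1, 0, -1): internal (-2.4142, 0.0000); octagon support 2.4142 vs apothem 1.5 → ∉ W
#3 (-3, -3, 0, -3): internal (-3.0000, -4.2426); octagon support 5.1213 vs apothem 1.5 → ∉ W
#4 (-1, 2, -3, 2): internal (-1.0000, 5.8284); octagon support 5.8284 vs apothem 1.5 → ∉ W
#5 (-1, 0, 0, -1): internal (-1.7071, -0.7071); octagon support 1.7071 vs apothem 1.5 → ∉ W
#6 (1, -1, 0, 0): internal (1.7071, -0.7071); octagon support 1.7071 vs apothem 1.5 → ∉ W

none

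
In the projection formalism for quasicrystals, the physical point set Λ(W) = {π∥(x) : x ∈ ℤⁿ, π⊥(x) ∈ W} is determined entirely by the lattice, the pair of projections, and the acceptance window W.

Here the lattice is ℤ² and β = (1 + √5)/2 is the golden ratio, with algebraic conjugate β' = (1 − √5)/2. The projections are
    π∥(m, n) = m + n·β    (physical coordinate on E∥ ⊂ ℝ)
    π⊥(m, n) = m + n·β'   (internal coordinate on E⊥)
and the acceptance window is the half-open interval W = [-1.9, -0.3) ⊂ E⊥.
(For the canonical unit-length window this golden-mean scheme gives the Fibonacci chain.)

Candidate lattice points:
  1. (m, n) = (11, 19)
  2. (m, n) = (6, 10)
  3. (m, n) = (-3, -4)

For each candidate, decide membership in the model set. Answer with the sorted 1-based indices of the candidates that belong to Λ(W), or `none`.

1, 3

Numerically β ≈ 1.618034 and β' = −1/β ≈ -0.618034.
candidate 1: (m,n)=(11,19) → π∥ = 11+19·β ≈ 41.742646, π⊥ = 11+19·β' ≈ -0.742646 ∈ [-1.9, -0.3) ⇒ IN Λ
candidate 2: (m,n)=(6,10) → π∥ = 6+10·β ≈ 22.180340, π⊥ = 6+10·β' ≈ -0.180340 ∉ [-1.9, -0.3) ⇒ out
candidate 3: (m,n)=(-3,-4) → π∥ = -3-4·β ≈ -9.472136, π⊥ = -3-4·β' ≈ -0.527864 ∈ [-1.9, -0.3) ⇒ IN Λ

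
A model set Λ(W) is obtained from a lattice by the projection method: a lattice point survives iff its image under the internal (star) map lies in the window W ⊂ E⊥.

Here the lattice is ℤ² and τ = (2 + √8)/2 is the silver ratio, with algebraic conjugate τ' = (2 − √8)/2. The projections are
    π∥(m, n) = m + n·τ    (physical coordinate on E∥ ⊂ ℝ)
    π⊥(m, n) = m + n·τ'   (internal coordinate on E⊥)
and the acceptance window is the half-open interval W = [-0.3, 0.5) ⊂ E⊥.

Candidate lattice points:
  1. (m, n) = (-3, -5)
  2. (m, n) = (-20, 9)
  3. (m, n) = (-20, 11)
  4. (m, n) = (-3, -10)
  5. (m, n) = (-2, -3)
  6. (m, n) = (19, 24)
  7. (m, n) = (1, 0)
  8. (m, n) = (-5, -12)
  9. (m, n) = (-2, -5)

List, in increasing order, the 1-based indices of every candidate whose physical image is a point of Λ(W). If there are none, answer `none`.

8, 9

τ' = (2−√8)/2 ≈ -0.4142.
#1 (-3,-5): internal coord -3 + (-5)·τ' = -0.9289; -0.9289 ∉ [-0.3, 0.5) → out
#2 (-20,9): internal coord -20 + (9)·τ' = -23.7279; -23.7279 ∉ [-0.3, 0.5) → out
#3 (-20,11): internal coord -20 + (11)·τ' = -24.5563; -24.5563 ∉ [-0.3, 0.5) → out
#4 (-3,-10): internal coord -3 + (-10)·τ' = +1.1421; +1.1421 ∉ [-0.3, 0.5) → out
#5 (-2,-3): internal coord -2 + (-3)·τ' = -0.7574; -0.7574 ∉ [-0.3, 0.5) → out
#6 (19,24): internal coord 19 + (24)·τ' = +9.0589; +9.0589 ∉ [-0.3, 0.5) → out
#7 (1,0): internal coord 1 + (0)·τ' = +1.0000; +1.0000 ∉ [-0.3, 0.5) → out
#8 (-5,-12): internal coord -5 + (-12)·τ' = -0.0294; -0.0294 ∈ [-0.3, 0.5) → IN Λ
#9 (-2,-5): internal coord -2 + (-5)·τ' = +0.0711; +0.0711 ∈ [-0.3, 0.5) → IN Λ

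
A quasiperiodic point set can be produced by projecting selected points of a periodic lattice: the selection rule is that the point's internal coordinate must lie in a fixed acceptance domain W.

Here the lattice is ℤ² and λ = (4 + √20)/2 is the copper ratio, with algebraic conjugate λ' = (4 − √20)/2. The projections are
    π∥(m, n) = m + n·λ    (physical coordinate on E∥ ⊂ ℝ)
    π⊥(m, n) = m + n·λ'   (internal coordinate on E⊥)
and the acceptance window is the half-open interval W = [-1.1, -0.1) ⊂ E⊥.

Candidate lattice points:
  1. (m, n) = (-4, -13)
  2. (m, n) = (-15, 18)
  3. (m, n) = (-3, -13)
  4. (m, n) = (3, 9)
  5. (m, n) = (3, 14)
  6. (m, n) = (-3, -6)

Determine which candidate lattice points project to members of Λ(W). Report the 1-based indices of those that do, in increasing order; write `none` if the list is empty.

Numerically λ ≈ 4.2361 and λ' = −1/λ ≈ -0.2361.
[1] lift (-4,-13): star map gives -0.9311; window check -1.1 ≤ -0.9311 < -0.1 is true → IN Λ
[2] lift (-15,18): star map gives -19.2492; window check -1.1 ≤ -19.2492 < -0.1 is false → out
[3] lift (-3,-13): star map gives 0.0689; window check -1.1 ≤ 0.0689 < -0.1 is false → out
[4] lift (3,9): star map gives 0.8754; window check -1.1 ≤ 0.8754 < -0.1 is false → out
[5] lift (3,14): star map gives -0.3050; window check -1.1 ≤ -0.3050 < -0.1 is true → IN Λ
[6] lift (-3,-6): star map gives -1.5836; window check -1.1 ≤ -1.5836 < -0.1 is false → out

1, 5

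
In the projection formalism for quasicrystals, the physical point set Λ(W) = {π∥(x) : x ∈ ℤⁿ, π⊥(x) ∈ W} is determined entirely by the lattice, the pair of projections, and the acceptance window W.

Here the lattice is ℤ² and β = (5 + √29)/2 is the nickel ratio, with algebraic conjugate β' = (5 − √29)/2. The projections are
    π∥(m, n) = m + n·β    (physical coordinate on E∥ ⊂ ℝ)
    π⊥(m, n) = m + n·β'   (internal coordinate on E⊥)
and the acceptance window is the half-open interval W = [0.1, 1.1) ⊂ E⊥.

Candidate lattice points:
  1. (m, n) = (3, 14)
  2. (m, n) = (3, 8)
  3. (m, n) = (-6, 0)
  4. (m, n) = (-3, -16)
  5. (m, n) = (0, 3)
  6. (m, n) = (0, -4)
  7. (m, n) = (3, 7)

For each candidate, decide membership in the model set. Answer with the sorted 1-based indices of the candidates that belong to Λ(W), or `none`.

Numerically β ≈ 5.192582 and β' = −1/β ≈ -0.192582.
[1] lift (3,14): star map gives 0.303846; window check 0.1 ≤ 0.303846 < 1.1 is true → IN Λ
[2] lift (3,8): star map gives 1.459341; window check 0.1 ≤ 1.459341 < 1.1 is false → out
[3] lift (-6,0): star map gives -6.000000; window check 0.1 ≤ -6.000000 < 1.1 is false → out
[4] lift (-3,-16): star map gives 0.081318; window check 0.1 ≤ 0.081318 < 1.1 is false → out
[5] lift (0,3): star map gives -0.577747; window check 0.1 ≤ -0.577747 < 1.1 is false → out
[6] lift (0,-4): star map gives 0.770330; window check 0.1 ≤ 0.770330 < 1.1 is true → IN Λ
[7] lift (3,7): star map gives 1.651923; window check 0.1 ≤ 1.651923 < 1.1 is false → out

1, 6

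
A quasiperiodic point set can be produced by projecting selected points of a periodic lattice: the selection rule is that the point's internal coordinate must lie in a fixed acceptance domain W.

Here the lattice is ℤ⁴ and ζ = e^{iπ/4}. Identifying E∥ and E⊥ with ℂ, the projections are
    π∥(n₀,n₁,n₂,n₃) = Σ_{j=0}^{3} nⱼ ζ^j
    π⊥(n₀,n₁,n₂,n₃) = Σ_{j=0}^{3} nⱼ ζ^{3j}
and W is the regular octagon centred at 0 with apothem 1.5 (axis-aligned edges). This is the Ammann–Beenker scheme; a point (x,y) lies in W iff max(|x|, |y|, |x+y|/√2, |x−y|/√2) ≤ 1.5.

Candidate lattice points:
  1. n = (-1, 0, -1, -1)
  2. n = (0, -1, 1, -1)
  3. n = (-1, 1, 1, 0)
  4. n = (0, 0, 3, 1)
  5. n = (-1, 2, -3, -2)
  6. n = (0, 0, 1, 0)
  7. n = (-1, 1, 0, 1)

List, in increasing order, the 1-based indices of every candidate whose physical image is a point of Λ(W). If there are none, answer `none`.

π⊥(n) = n₀ + n₁ζ³ + n₂ζ⁶ + n₃ζ⁹ where ζ = e^{iπ/4}.
candidate 1: n = (-1, 0, -1, -1) → π⊥ ≈ (-1.707107, +0.292893); max(|x|,|y|,|x±y|/√2) = 1.707107 > 1.5 ⇒ ∉ W
candidate 2: n = (0, -1, 1, -1) → π⊥ ≈ (+0.000000, -2.414214); max(|x|,|y|,|x±y|/√2) = 2.414214 > 1.5 ⇒ ∉ W
candidate 3: n = (-1, 1, 1, 0) → π⊥ ≈ (-1.707107, -0.292893); max(|x|,|y|,|x±y|/√2) = 1.707107 > 1.5 ⇒ ∉ W
candidate 4: n = (0, 0, 3, 1) → π⊥ ≈ (+0.707107, -2.292893); max(|x|,|y|,|x±y|/√2) = 2.292893 > 1.5 ⇒ ∉ W
candidate 5: n = (-1, 2, -3, -2) → π⊥ ≈ (-3.828427, +3.000000); max(|x|,|y|,|x±y|/√2) = 4.828427 > 1.5 ⇒ ∉ W
candidate 6: n = (0, 0, 1, 0) → π⊥ ≈ (+0.000000, -1.000000); max(|x|,|y|,|x±y|/√2) = 1.000000 ≤ 1.5 ⇒ ∈ W
candidate 7: n = (-1, 1, 0, 1) → π⊥ ≈ (-1.000000, +1.414214); max(|x|,|y|,|x±y|/√2) = 1.707107 > 1.5 ⇒ ∉ W

6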